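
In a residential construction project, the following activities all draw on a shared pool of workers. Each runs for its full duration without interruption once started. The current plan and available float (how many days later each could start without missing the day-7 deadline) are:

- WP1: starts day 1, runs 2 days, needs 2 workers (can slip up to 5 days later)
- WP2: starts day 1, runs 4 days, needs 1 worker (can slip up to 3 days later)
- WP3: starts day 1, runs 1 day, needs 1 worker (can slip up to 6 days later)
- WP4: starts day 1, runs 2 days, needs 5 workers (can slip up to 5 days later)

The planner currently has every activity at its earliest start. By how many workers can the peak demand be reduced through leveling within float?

Early-start peak: d1:9  d2:8  d3:1  d4:1  d5:0  d6:0  d7:0 ⇒ 9.
Leveled (WP1@1, WP2@1, WP3@1, WP4@5): d1:4  d2:3  d3:1  d4:1  d5:5  d6:5  d7:0 ⇒ 5.
Reduction 9 − 5 = 4.

4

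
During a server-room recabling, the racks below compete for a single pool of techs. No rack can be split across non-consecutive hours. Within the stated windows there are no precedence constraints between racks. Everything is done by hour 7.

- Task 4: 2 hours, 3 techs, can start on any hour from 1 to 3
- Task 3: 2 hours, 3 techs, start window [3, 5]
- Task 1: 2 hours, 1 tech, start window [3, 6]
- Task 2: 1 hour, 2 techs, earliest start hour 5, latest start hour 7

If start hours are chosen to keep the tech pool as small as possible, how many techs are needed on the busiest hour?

3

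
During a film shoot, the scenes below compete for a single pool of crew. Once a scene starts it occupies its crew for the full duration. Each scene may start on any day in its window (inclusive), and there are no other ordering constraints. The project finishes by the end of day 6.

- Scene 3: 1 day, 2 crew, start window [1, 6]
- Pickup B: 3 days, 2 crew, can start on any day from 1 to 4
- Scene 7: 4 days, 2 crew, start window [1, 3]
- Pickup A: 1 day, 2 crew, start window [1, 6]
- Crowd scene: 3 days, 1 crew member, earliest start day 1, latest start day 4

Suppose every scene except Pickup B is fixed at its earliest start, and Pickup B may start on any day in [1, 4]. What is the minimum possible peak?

7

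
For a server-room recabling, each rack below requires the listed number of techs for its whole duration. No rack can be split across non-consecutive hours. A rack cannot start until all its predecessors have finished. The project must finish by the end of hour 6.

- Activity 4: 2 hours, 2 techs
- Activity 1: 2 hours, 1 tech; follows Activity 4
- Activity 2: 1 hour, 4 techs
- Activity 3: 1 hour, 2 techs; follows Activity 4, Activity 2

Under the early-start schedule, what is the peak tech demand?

6

Early-start schedule: Activity 4@1, Activity 1@3, Activity 2@1, Activity 3@3.
Load per hour: hour 1: 6, hour 2: 2, hour 3: 3, hour 4: 1, hour 5: 0, hour 6: 0.
Peak is 6.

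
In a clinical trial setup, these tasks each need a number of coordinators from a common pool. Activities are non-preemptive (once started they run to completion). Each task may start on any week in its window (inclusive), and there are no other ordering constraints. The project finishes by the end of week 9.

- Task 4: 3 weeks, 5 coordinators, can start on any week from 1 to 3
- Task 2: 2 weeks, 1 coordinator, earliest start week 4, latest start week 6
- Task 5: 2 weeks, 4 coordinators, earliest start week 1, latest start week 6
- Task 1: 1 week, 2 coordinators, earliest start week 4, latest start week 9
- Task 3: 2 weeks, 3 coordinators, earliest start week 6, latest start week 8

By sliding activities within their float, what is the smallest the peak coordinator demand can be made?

Early-start (Task 4@1, Task 2@4, Task 5@1, Task 1@4, Task 3@6) gives peak 9: w1:9  w2:9  w3:5  w4:3  w5:1  w6:3  w7:3  w8:0  w9:0.
Shift Task 5→4, Task 1→6.
Schedule Task 4@1, Task 2@4, Task 5@4, Task 1@6, Task 3@6: w1:5  w2:5  w3:5  w4:5  w5:5  w6:5  w7:3  w8:0  w9:0 — peak 5.

5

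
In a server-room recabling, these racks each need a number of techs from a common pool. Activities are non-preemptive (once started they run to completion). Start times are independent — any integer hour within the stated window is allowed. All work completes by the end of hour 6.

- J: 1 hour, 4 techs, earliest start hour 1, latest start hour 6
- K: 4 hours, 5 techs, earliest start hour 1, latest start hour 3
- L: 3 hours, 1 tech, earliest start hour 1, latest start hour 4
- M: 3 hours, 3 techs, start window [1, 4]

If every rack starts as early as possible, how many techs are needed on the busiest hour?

Early-start schedule: J@1, K@1, L@1, M@1.
Load per hour: hour 1: 13, hour 2: 9, hour 3: 9, hour 4: 5, hour 5: 0, hour 6: 0.
Peak is 13.

13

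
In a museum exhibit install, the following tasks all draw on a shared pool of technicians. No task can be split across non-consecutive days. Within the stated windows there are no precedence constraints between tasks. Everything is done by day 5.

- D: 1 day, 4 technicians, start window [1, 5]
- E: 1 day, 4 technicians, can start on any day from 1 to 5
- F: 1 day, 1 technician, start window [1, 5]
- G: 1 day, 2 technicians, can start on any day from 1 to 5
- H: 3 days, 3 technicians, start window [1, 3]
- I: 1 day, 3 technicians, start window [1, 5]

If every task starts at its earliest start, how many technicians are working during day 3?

3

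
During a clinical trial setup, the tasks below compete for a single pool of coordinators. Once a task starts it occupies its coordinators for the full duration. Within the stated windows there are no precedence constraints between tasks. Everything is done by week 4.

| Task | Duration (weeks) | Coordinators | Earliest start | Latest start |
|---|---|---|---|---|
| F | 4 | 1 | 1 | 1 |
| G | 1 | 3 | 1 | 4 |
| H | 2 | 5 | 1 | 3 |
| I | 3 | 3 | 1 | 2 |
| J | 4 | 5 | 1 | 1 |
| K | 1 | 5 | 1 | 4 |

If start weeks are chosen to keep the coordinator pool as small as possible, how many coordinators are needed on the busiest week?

14

Early-start (F@1, G@1, H@1, I@1, J@1, K@1) gives peak 22: w1:22  w2:14  w3:9  w4:6.
Shift I→2, K→3.
Schedule F@1, G@1, H@1, I@2, J@1, K@3: w1:14  w2:14  w3:14  w4:9 — peak 14.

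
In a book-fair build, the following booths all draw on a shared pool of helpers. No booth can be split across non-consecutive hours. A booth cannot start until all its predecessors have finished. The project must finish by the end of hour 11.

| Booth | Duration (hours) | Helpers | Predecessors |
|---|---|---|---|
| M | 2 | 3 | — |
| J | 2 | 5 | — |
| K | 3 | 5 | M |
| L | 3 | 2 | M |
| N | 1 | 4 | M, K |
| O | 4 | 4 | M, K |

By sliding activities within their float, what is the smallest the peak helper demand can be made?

8

Schedule M@1, J@1, K@3, L@3, N@6, O@6: h1:8  h2:8  h3:7  h4:7  h5:7  h6:8  h7:4  h8:4  h9:4  h10:0  h11:0 — peak 8.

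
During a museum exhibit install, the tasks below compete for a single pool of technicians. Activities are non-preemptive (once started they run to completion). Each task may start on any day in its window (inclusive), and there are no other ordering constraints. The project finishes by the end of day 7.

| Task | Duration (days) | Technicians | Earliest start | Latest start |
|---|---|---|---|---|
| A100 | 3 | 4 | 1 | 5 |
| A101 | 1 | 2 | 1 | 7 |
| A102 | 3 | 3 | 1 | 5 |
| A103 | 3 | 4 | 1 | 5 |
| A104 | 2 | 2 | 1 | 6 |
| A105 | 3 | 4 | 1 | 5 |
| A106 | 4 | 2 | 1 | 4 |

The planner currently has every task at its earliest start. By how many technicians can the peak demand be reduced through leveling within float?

Early-start peak: d1:21  d2:19  d3:17  d4:2  d5:0  d6:0  d7:0 ⇒ 21.
Leveled (A100@1, A101@1, A102@1, A103@4, A104@2, A105@4, A106@4): d1:9  d2:9  d3:9  d4:10  d5:10  d6:10  d7:2 ⇒ 10.
Reduction 21 − 10 = 11.

11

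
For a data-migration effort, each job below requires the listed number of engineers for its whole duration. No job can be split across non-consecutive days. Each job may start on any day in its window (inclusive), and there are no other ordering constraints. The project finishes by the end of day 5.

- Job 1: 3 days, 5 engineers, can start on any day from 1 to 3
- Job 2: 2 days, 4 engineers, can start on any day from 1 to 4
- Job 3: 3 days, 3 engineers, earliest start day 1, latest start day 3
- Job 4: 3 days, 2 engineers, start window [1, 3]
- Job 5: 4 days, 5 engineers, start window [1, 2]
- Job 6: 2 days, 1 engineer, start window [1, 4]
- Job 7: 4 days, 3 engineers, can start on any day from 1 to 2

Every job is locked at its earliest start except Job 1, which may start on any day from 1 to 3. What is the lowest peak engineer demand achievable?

Job 1@1: d1:23  d2:23  d3:18  d4:8  d5:0 → peak 23
Job 1@2: d1:18  d2:23  d3:18  d4:13  d5:0 → peak 23
Job 1@3: d1:18  d2:18  d3:18  d4:13  d5:5 → peak 18
Best is Job 1@3, peak 18.

18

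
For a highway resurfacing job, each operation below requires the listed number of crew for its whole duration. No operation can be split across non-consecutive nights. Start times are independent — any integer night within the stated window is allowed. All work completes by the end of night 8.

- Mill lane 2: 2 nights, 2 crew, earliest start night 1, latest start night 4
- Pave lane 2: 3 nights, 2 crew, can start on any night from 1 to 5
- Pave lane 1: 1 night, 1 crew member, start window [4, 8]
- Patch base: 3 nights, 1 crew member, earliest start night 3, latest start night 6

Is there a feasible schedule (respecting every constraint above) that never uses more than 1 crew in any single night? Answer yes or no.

Total crew member-nights = 14; over 8 nights the average is 14/8 > 1, so some night must exceed 1.

no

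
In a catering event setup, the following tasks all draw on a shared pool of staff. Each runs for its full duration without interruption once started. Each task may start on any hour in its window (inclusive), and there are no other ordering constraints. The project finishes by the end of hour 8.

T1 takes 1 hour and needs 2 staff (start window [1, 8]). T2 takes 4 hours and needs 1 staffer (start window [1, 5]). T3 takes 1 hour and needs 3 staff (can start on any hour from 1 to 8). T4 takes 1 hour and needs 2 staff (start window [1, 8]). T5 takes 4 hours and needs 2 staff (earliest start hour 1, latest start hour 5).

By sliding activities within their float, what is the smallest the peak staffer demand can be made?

3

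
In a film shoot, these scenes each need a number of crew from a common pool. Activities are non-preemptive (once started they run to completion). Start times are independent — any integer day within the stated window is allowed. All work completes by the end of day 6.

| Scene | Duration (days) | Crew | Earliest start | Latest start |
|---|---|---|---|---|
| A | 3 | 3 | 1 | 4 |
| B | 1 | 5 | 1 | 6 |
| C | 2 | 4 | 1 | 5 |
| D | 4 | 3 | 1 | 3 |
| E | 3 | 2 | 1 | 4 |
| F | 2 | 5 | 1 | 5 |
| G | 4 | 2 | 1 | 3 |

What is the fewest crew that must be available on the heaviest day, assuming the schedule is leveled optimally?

Early-start (A@1, B@1, C@1, D@1, E@1, F@1, G@1) gives peak 24: d1:24  d2:19  d3:10  d4:5  d5:0  d6:0.
Shift B→4, D→3, F→5, G→3.
Schedule A@1, B@4, C@1, D@3, E@1, F@5, G@3: d1:9  d2:9  d3:10  d4:10  d5:10  d6:10 — peak 10.
Total crew member-days = 58 over 6 days ⇒ peak ≥ ⌈58/6⌉ = 10, so 10 is optimal.

10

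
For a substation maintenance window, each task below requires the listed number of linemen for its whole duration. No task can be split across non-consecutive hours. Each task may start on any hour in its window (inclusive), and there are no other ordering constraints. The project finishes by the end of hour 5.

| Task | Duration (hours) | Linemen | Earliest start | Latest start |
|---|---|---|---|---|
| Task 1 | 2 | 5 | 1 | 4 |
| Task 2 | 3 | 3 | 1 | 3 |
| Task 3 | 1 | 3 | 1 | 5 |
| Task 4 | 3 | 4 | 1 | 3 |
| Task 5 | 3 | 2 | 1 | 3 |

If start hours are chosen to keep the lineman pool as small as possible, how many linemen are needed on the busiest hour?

9

Early-start (Task 1@1, Task 2@1, Task 3@1, Task 4@1, Task 5@1) gives peak 17: h1:17  h2:14  h3:9  h4:0  h5:0.
Shift Task 3→4, Task 4→3, Task 5→3.
Schedule Task 1@1, Task 2@1, Task 3@4, Task 4@3, Task 5@3: h1:8  h2:8  h3:9  h4:9  h5:6 — peak 9.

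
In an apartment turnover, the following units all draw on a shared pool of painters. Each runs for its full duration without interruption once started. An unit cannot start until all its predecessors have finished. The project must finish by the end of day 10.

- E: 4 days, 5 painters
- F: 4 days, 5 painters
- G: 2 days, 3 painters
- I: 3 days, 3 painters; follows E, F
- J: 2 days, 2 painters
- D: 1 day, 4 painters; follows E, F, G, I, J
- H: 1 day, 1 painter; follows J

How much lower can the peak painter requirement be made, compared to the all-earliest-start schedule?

Early-start peak: d1:15  d2:15  d3:11  d4:10  d5:3  d6:3  d7:3  d8:4  d9:0  d10:0 ⇒ 15.
Leveled (E@1, F@1, G@5, I@5, J@5, D@8, H@7): d1:10  d2:10  d3:10  d4:10  d5:8  d6:8  d7:4  d8:4  d9:0  d10:0 ⇒ 10.
Reduction 15 − 10 = 5.

5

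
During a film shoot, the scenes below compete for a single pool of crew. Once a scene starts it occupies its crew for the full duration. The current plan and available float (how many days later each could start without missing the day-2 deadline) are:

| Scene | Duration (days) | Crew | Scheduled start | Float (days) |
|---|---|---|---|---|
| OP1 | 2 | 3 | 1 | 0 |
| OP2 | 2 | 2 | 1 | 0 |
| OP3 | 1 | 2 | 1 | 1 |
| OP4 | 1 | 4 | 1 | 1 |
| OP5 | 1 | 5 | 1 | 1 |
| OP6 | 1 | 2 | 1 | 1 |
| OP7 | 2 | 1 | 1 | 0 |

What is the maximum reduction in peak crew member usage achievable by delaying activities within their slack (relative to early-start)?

6

Early-start peak: d1:19  d2:6 ⇒ 19.
Leveled (OP1@1, OP2@1, OP3@1, OP4@1, OP5@2, OP6@2, OP7@1): d1:12  d2:13 ⇒ 13.
Reduction 19 − 13 = 6.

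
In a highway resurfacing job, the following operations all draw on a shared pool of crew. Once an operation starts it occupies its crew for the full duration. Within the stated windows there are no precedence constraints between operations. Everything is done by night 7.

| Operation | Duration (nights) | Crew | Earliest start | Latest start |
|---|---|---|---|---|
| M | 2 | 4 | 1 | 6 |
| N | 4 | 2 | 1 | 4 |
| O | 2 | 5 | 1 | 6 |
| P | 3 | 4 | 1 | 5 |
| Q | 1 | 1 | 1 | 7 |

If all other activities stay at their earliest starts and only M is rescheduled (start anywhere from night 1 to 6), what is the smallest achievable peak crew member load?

12

M@1: n1:16  n2:15  n3:6  n4:2  n5:0  n6:0  n7:0 → peak 16
M@2: n1:12  n2:15  n3:10  n4:2  n5:0  n6:0  n7:0 → peak 15
M@3: n1:12  n2:11  n3:10  n4:6  n5:0  n6:0  n7:0 → peak 12
M@4: n1:12  n2:11  n3:6  n4:6  n5:4  n6:0  n7:0 → peak 12
M@5: n1:12  n2:11  n3:6  n4:2  n5:4  n6:4  n7:0 → peak 12
M@6: n1:12  n2:11  n3:6  n4:2  n5:0  n6:4  n7:4 → peak 12
Best is M@3, peak 12.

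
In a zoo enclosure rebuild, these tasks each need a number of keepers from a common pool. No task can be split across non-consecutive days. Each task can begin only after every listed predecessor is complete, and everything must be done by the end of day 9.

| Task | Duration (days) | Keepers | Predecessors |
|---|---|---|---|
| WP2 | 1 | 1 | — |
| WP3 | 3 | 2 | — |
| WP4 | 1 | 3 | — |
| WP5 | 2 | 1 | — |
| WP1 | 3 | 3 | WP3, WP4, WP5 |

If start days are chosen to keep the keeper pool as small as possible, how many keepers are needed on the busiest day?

3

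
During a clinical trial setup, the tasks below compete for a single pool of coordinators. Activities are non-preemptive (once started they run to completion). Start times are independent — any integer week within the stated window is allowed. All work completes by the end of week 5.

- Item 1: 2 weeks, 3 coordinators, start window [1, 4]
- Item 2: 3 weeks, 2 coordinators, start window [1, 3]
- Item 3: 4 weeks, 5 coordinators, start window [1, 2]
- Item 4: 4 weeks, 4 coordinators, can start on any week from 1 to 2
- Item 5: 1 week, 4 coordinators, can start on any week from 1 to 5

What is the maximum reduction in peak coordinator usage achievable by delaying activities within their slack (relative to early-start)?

6

Early-start peak: w1:18  w2:14  w3:11  w4:9  w5:0 ⇒ 18.
Leveled (Item 1@1, Item 2@3, Item 3@1, Item 4@1, Item 5@5): w1:12  w2:12  w3:11  w4:11  w5:6 ⇒ 12.
Reduction 18 − 12 = 6.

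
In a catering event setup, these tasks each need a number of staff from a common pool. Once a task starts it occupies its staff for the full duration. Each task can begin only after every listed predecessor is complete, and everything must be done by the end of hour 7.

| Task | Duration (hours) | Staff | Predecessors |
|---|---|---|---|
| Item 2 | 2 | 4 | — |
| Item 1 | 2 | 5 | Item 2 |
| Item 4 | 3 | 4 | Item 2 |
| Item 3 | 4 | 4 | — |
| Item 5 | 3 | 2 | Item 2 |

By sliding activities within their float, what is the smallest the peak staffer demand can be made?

8

Early-start (Item 2@1, Item 1@3, Item 4@3, Item 3@1, Item 5@3) gives peak 15: h1:8  h2:8  h3:15  h4:15  h5:6  h6:0  h7:0.
Shift Item 1→6, Item 5→5.
Schedule Item 2@1, Item 1@6, Item 4@3, Item 3@1, Item 5@5: h1:8  h2:8  h3:8  h4:8  h5:6  h6:7  h7:7 — peak 8.
Total staffer-hours = 52 over 7 hours ⇒ peak ≥ ⌈52/7⌉ = 8, so 8 is optimal.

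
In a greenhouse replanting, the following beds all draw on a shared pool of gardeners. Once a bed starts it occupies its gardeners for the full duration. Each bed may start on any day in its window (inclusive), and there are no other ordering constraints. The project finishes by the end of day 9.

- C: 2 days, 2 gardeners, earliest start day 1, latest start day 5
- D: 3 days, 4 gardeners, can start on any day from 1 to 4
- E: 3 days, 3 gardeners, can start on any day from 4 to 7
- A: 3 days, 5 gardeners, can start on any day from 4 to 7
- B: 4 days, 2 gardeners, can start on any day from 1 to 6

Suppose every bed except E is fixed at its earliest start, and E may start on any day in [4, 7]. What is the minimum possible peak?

E@4: d1:8  d2:8  d3:6  d4:10  d5:8  d6:8  d7:0  d8:0  d9:0 → peak 10
E@5: d1:8  d2:8  d3:6  d4:7  d5:8  d6:8  d7:3  d8:0  d9:0 → peak 8
E@6: d1:8  d2:8  d3:6  d4:7  d5:5  d6:8  d7:3  d8:3  d9:0 → peak 8
E@7: d1:8  d2:8  d3:6  d4:7  d5:5  d6:5  d7:3  d8:3  d9:3 → peak 8
Best is E@5, peak 8.

8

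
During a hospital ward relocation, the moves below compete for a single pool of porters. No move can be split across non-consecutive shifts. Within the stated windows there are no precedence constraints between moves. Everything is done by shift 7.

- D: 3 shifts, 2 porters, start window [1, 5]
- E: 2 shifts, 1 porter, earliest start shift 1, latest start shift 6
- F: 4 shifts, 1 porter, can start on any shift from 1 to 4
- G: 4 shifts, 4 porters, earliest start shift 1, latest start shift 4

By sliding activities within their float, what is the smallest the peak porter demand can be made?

Early-start (D@1, E@1, F@1, G@1) gives peak 8: s1:8  s2:8  s3:7  s4:5  s5:0  s6:0  s7:0.
Shift G→4.
Schedule D@1, E@1, F@1, G@4: s1:4  s2:4  s3:3  s4:5  s5:4  s6:4  s7:4 — peak 5.

5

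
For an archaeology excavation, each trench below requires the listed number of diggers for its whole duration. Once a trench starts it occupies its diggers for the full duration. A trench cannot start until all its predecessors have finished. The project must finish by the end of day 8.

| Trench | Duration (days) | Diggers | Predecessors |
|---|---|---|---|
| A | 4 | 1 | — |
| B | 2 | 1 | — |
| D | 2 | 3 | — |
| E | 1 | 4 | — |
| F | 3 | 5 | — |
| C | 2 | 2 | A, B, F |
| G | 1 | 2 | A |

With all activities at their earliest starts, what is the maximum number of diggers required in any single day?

Early-start schedule: A@1, B@1, D@1, E@1, F@1, C@5, G@5.
Load per day: day 1: 14, day 2: 10, day 3: 6, day 4: 1, day 5: 4, day 6: 2, day 7: 0, day 8: 0.
Peak is 14.

14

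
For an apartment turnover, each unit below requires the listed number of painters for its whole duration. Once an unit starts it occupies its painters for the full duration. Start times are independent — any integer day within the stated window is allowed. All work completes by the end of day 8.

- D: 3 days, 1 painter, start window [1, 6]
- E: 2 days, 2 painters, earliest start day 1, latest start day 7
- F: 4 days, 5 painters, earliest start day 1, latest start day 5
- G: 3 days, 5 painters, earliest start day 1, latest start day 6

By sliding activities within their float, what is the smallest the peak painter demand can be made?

Early-start (D@1, E@1, F@1, G@1) gives peak 13: d1:13  d2:13  d3:11  d4:5  d5:0  d6:0  d7:0  d8:0.
Shift E→4, G→5.
Schedule D@1, E@4, F@1, G@5: d1:6  d2:6  d3:6  d4:7  d5:7  d6:5  d7:5  d8:0 — peak 7.

7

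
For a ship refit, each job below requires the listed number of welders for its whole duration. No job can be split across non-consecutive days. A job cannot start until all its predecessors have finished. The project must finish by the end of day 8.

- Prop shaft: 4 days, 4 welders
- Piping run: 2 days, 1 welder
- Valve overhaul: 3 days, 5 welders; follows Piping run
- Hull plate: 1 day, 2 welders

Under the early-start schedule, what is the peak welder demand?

9

Early-start schedule: Prop shaft@1, Piping run@1, Valve overhaul@3, Hull plate@1.
Load per day: day 1: 7, day 2: 5, day 3: 9, day 4: 9, day 5: 5, day 6: 0, day 7: 0, day 8: 0.
Peak is 9.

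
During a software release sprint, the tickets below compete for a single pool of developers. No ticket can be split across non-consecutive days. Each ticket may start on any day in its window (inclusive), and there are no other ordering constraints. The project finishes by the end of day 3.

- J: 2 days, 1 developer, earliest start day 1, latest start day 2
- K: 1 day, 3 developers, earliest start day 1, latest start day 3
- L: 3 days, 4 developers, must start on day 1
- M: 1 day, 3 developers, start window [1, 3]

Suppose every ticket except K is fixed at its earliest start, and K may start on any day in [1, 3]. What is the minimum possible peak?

8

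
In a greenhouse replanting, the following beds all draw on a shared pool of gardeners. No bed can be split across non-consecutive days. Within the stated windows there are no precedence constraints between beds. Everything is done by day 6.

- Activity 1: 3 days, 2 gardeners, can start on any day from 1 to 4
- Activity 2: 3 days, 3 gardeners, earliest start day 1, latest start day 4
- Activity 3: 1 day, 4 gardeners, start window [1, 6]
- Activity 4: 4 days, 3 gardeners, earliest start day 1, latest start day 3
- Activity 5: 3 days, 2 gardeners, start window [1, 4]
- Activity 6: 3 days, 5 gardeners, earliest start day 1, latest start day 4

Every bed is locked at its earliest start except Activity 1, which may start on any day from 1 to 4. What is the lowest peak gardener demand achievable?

17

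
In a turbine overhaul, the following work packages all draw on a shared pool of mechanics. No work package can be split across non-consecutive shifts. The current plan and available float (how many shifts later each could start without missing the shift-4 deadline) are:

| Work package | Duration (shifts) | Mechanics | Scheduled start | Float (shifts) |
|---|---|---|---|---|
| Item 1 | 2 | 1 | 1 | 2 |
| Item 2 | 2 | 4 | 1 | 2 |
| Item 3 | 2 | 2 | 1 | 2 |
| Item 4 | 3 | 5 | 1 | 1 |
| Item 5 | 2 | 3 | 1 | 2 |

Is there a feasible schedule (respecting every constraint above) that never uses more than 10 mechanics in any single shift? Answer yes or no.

Schedule Item 1@1, Item 2@1, Item 3@3, Item 4@1, Item 5@3: s1:10  s2:10  s3:10  s4:5 — peak 10 ≤ 10.

yes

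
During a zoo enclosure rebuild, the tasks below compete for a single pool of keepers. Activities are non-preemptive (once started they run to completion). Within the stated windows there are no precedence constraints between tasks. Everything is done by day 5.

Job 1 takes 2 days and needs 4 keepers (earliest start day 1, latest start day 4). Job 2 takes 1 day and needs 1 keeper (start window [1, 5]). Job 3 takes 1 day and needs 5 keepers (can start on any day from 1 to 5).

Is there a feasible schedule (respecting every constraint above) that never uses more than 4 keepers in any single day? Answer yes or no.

no

The minimum achievable peak is 5; 4 < 5, so no feasible schedule stays within the cap.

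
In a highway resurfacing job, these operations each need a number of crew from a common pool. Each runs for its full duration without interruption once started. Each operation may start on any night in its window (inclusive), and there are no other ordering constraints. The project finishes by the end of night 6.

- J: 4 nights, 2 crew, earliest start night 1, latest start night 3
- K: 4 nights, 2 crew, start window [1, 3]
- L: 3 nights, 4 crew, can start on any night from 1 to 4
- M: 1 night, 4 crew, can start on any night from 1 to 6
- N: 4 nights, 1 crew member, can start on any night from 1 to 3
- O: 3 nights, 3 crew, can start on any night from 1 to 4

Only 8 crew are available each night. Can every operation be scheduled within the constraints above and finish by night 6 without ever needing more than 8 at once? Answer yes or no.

The minimum achievable peak is 9; 8 < 9, so no feasible schedule stays within the cap.

no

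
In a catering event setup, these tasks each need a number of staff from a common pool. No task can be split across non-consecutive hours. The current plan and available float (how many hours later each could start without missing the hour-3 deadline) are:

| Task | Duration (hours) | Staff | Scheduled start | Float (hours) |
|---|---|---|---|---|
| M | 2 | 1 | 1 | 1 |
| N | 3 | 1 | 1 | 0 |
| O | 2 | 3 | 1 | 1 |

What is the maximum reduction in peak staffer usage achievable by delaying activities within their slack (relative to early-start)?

0

Early-start peak: h1:5  h2:5  h3:1 ⇒ 5.
Leveled (M@1, N@1, O@1): h1:5  h2:5  h3:1 ⇒ 5.
Reduction 5 − 5 = 0.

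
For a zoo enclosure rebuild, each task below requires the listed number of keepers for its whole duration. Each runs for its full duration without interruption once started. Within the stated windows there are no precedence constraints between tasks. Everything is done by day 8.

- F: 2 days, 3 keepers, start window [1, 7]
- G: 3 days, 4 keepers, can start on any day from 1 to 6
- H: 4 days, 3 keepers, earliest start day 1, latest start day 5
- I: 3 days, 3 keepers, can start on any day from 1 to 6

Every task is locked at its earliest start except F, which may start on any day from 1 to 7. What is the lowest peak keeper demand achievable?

F@1: d1:13  d2:13  d3:10  d4:3  d5:0  d6:0  d7:0  d8:0 → peak 13
F@2: d1:10  d2:13  d3:13  d4:3  d5:0  d6:0  d7:0  d8:0 → peak 13
F@3: d1:10  d2:10  d3:13  d4:6  d5:0  d6:0  d7:0  d8:0 → peak 13
F@4: d1:10  d2:10  d3:10  d4:6  d5:3  d6:0  d7:0  d8:0 → peak 10
F@5: d1:10  d2:10  d3:10  d4:3  d5:3  d6:3  d7:0  d8:0 → peak 10
F@6: d1:10  d2:10  d3:10  d4:3  d5:0  d6:3  d7:3  d8:0 → peak 10
F@7: d1:10  d2:10  d3:10  d4:3  d5:0  d6:0  d7:3  d8:3 → peak 10
Best is F@4, peak 10.

10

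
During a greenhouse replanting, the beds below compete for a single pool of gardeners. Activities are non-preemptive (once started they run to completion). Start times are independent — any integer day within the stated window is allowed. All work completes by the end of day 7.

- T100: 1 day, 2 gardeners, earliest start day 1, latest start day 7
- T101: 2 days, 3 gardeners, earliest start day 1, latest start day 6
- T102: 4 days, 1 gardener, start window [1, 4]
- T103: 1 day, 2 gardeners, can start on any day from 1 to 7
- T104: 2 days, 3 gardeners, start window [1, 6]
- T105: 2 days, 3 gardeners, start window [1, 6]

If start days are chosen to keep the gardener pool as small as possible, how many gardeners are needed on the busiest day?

4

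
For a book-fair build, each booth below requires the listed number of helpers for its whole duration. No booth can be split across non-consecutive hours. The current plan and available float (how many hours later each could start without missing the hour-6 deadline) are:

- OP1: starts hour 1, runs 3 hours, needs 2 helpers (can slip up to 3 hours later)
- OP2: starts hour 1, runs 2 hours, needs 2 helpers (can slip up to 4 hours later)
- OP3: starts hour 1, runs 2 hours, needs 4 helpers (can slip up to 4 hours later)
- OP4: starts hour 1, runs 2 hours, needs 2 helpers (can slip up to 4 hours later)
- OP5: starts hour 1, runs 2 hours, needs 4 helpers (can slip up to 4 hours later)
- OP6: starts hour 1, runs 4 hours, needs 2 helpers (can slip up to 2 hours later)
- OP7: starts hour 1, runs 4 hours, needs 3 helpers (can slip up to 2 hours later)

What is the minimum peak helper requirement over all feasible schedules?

9

Early-start (OP1@1, OP2@1, OP3@1, OP4@1, OP5@1, OP6@1, OP7@1) gives peak 19: h1:19  h2:19  h3:7  h4:5  h5:0  h6:0.
Shift OP4→3, OP5→5, OP6→3, OP7→3.
Schedule OP1@1, OP2@1, OP3@1, OP4@3, OP5@5, OP6@3, OP7@3: h1:8  h2:8  h3:9  h4:7  h5:9  h6:9 — peak 9.
Total helper-hours = 50 over 6 hours ⇒ peak ≥ ⌈50/6⌉ = 9, so 9 is optimal.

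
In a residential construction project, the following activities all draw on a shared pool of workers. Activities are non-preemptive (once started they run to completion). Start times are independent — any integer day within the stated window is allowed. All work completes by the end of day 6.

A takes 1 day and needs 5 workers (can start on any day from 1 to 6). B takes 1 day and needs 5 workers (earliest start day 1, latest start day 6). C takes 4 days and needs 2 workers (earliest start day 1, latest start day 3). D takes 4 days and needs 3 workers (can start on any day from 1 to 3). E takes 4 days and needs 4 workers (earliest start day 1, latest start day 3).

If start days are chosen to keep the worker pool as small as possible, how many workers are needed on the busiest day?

9

Early-start (A@1, B@1, C@1, D@1, E@1) gives peak 19: d1:19  d2:9  d3:9  d4:9  d5:0  d6:0.
Shift B→2, D→3, E→3.
Schedule A@1, B@2, C@1, D@3, E@3: d1:7  d2:7  d3:9  d4:9  d5:7  d6:7 — peak 9.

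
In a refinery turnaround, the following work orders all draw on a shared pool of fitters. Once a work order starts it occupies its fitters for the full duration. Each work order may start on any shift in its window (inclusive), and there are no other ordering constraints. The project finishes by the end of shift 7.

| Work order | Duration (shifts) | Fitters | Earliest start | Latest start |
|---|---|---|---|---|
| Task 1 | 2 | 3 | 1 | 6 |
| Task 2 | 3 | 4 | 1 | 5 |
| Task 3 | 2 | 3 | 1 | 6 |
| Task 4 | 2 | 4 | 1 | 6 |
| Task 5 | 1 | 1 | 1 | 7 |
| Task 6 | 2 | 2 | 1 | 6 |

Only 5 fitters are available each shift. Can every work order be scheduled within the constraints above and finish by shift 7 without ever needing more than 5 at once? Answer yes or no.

no

Total fitter-shifts = 37; over 7 shifts the average is 37/7 > 5, so some shift must exceed 5.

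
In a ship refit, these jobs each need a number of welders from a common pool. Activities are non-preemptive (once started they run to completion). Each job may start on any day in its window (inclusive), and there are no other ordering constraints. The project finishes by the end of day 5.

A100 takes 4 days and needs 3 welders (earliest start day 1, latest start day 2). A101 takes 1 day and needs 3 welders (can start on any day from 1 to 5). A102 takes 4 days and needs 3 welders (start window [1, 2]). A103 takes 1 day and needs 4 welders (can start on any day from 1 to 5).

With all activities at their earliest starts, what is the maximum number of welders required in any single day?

13

Early-start schedule: A100@1, A101@1, A102@1, A103@1.
Load per day: day 1: 13, day 2: 6, day 3: 6, day 4: 6, day 5: 0.
Peak is 13.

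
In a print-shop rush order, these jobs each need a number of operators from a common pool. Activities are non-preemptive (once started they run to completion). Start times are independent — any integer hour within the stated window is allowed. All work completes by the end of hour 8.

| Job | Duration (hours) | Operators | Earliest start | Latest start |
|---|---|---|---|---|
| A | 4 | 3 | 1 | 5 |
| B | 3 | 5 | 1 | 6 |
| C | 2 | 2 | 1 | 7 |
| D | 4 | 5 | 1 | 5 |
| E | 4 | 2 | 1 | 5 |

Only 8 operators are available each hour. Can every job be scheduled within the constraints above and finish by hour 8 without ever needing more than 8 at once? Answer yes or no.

no

The minimum achievable peak is 9; 8 < 9, so no feasible schedule stays within the cap.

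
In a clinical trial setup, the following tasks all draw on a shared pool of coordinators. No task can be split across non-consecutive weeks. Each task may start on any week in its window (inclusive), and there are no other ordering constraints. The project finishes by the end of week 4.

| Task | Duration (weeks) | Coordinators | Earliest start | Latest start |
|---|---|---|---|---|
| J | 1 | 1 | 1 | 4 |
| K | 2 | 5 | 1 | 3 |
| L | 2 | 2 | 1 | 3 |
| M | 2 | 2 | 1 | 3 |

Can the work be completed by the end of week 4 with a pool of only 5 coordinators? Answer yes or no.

Schedule J@1, K@3, L@1, M@1: w1:5  w2:4  w3:5  w4:5 — peak 5 ≤ 5.

yes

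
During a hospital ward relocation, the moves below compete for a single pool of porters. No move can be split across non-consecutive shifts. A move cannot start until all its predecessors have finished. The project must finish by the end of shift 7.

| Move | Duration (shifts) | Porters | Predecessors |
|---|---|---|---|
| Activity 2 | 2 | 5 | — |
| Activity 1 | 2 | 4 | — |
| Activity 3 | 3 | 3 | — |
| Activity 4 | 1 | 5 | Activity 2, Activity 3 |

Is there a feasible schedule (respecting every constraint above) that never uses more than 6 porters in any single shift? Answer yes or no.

The minimum achievable peak is 7; 6 < 7, so no feasible schedule stays within the cap.

no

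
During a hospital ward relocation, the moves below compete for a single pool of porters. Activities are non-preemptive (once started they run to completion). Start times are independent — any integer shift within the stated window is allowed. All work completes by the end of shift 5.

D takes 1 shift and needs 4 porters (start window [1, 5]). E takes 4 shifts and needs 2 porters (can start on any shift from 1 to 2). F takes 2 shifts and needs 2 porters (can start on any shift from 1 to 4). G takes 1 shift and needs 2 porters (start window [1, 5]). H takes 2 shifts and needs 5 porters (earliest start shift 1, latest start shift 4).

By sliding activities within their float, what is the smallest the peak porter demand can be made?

7

Early-start (D@1, E@1, F@1, G@1, H@1) gives peak 15: s1:15  s2:9  s3:2  s4:2  s5:0.
Shift F→2, G→2, H→4.
Schedule D@1, E@1, F@2, G@2, H@4: s1:6  s2:6  s3:4  s4:7  s5:5 — peak 7.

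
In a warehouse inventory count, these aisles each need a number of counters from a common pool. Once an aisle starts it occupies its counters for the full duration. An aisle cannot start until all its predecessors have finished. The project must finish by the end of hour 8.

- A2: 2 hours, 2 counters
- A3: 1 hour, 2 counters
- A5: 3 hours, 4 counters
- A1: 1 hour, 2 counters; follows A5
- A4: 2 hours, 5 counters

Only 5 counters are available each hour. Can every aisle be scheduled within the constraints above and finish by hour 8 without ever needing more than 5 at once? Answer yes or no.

yes

Schedule A2@1, A3@1, A5@3, A1@6, A4@7: h1:4  h2:2  h3:4  h4:4  h5:4  h6:2  h7:5  h8:5 — peak 5 ≤ 5.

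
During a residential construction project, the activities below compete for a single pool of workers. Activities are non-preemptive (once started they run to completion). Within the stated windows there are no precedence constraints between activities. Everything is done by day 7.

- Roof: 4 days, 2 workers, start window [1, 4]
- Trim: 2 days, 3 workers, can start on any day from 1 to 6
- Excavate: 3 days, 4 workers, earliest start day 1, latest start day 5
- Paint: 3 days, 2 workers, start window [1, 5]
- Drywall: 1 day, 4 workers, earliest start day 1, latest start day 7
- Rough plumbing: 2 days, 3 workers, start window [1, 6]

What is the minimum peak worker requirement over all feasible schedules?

7

Early-start (Roof@1, Trim@1, Excavate@1, Paint@1, Drywall@1, Rough plumbing@1) gives peak 18: d1:18  d2:14  d3:8  d4:2  d5:0  d6:0  d7:0.
Shift Excavate→4, Drywall→7, Rough plumbing→5.
Schedule Roof@1, Trim@1, Excavate@4, Paint@1, Drywall@7, Rough plumbing@5: d1:7  d2:7  d3:4  d4:6  d5:7  d6:7  d7:4 — peak 7.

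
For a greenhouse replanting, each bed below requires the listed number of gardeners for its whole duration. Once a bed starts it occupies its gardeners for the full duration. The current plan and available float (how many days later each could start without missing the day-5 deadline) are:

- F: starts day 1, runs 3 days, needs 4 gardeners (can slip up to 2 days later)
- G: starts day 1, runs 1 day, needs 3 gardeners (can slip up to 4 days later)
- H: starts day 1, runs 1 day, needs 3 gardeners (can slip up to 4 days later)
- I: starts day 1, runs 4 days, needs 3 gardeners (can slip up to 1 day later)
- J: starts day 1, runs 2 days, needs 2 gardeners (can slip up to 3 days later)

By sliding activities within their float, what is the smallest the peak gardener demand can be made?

8

Early-start (F@1, G@1, H@1, I@1, J@1) gives peak 15: d1:15  d2:9  d3:7  d4:3  d5:0.
Shift H→4, I→2, J→4.
Schedule F@1, G@1, H@4, I@2, J@4: d1:7  d2:7  d3:7  d4:8  d5:5 — peak 8.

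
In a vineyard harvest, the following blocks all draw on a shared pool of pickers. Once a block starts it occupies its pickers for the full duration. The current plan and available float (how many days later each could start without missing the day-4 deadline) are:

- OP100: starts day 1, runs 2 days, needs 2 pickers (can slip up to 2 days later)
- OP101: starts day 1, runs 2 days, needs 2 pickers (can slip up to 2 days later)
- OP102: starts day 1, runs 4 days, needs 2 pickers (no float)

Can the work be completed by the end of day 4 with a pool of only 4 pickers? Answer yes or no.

Schedule OP100@1, OP101@3, OP102@1: d1:4  d2:4  d3:4  d4:4 — peak 4 ≤ 4.

yes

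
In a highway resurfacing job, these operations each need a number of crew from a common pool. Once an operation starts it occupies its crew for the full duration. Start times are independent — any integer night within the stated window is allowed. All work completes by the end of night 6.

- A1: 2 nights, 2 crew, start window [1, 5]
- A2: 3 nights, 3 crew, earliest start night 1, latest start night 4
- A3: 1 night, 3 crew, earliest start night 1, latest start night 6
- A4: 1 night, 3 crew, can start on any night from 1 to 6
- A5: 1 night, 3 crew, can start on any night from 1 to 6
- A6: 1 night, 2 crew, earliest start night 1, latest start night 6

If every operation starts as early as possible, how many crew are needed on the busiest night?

16

Early-start schedule: A1@1, A2@1, A3@1, A4@1, A5@1, A6@1.
Load per night: night 1: 16, night 2: 5, night 3: 3, night 4: 0, night 5: 0, night 6: 0.
Peak is 16.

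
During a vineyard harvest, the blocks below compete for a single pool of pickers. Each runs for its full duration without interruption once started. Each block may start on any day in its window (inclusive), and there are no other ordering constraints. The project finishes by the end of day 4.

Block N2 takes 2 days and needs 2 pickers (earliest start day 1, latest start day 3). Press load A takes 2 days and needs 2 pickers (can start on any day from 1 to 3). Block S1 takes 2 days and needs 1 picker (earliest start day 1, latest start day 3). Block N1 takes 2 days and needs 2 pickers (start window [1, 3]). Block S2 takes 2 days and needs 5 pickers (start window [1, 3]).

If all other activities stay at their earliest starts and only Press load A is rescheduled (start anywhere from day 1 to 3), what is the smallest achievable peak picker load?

10

Press load A@1: d1:12  d2:12  d3:0  d4:0 → peak 12
Press load A@2: d1:10  d2:12  d3:2  d4:0 → peak 12
Press load A@3: d1:10  d2:10  d3:2  d4:2 → peak 10
Best is Press load A@3, peak 10.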